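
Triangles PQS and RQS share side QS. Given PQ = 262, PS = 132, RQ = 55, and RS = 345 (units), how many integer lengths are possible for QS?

103

From triangle PQS: 130 < QS < 394.
From triangle RQS: 290 < QS < 400.
Intersection: 290 < QS < 394, so integers 291 through 393: 103 values.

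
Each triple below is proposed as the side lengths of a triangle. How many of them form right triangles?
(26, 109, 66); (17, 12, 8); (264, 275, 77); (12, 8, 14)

(26,109,66): 26+66 ≤ 109, not a triangle
(17,12,8): 8²+12² = 208 < 289 = 17² → obtuse
(264,275,77): 77²+264² = 75625 = 275² → right
(12,8,14): 8²+12² = 208 > 196 = 14² → acute
1 of the 4 is right.

1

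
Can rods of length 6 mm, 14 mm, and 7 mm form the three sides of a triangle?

No

The longest side is 14, but the other two sum to only 13.
13 < 14, so the triangle inequality fails.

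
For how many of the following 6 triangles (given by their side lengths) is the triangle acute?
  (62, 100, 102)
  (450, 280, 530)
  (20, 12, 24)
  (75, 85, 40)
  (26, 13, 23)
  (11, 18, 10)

(62,100,102): 62²+100² = 13844 > 10404 = 102² → acute
(450,280,530): 280²+450² = 280900 = 530² → right
(20,12,24): 12²+20² = 544 < 576 = 24² → obtuse
(75,85,40): 40²+75² = 7225 = 85² → right
(26,13,23): 13²+23² = 698 > 676 = 26² → acute
(11,18,10): 10²+11² = 221 < 324 = 18² → obtuse
2 of the 6 are acute.

2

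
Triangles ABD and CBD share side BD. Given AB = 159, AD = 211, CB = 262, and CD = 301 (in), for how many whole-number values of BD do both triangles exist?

From triangle ABD: 52 < BD < 370.
From triangle CBD: 39 < BD < 563.
Intersection: 52 < BD < 370, so integers 53 through 369: 317 values.

317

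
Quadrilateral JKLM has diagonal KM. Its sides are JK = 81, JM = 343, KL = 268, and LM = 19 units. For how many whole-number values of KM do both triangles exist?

24

From triangle JKM: 262 < KM < 424.
From triangle LKM: 249 < KM < 287.
Intersection: 262 < KM < 287, so integers 263 through 286: 24 values.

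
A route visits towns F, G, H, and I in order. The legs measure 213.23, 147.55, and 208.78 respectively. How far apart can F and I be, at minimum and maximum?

The maximum is all hops collinear in one direction: 213.23 + 147.55 + 208.78 = 569.56.
The longest hop is 213.23; the others sum to 356.33. Since 213.23 ≤ 356.33, the path can fold back on itself completely, so the minimum distance is 0.

0 ≤ FI ≤ 569.56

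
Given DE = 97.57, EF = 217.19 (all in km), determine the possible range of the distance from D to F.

By the triangle inequality, |97.57 − 217.19| ≤ DF ≤ 97.57 + 217.19.

119.62 ≤ DF ≤ 314.76 km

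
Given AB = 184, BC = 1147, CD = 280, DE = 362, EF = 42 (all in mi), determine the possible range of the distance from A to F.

279 ≤ AF ≤ 2015 mi

The maximum is all hops collinear in one direction: 184 + 1147 + 280 + 362 + 42 = 2015.
The longest hop is 1147; the others sum to 868. Folding the others back against it leaves at least 1147 − 868 = 279.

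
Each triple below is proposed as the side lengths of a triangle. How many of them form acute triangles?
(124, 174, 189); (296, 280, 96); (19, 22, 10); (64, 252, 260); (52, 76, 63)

2

(124,174,189): 124²+174² = 45652 > 35721 = 189² → acute
(296,280,96): 96²+280² = 87616 = 296² → right
(19,22,10): 10²+19² = 461 < 484 = 22² → obtuse
(64,252,260): 64²+252² = 67600 = 260² → right
(52,76,63): 52²+63² = 6673 > 5776 = 76² → acute
2 of the 5 are acute.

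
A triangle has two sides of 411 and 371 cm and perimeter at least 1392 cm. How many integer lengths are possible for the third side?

Triangle inequality: 40 < x < 782. Perimeter ≥ 1392 gives x ≥ 1392 − 411 − 371 = 610.
So 610 ≤ x < 782; integers 610 through 781: 172 values.

172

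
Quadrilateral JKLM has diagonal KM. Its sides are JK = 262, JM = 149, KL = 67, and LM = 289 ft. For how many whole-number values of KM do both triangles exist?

133

From triangle JKM: 113 < KM < 411.
From triangle LKM: 222 < KM < 356.
Intersection: 222 < KM < 356, so integers 223 through 355: 133 values.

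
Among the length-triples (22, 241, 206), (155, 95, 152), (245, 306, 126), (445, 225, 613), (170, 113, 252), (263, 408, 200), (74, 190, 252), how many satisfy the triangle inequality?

6

(22,206,241): 22+206 ≤ 241 → not valid
(95,152,155): 95+152 > 155 → valid
(126,245,306): 126+245 > 306 → valid
(225,445,613): 225+445 > 613 → valid
(113,170,252): 113+170 > 252 → valid
(200,263,408): 200+263 > 408 → valid
(74,190,252): 74+190 > 252 → valid
6 of the 7 triples form a triangle.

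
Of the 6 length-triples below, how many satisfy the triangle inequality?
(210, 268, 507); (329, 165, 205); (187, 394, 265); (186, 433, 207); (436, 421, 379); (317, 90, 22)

(210,268,507): 210+268 ≤ 507 → not valid
(165,205,329): 165+205 > 329 → valid
(187,265,394): 187+265 > 394 → valid
(186,207,433): 186+207 ≤ 433 → not valid
(379,421,436): 379+421 > 436 → valid
(22,90,317): 22+90 ≤ 317 → not valid
3 of the 6 triples form a triangle.

3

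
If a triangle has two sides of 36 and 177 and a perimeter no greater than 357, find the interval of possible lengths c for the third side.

141 < c ≤ 144

Triangle inequality alone gives 141 < c < 213.
The perimeter condition gives c ≤ 357 − 36 − 177 = 144.
Intersecting the two: 141 < c ≤ 144.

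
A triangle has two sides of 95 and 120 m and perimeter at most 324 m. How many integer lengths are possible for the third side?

Triangle inequality: 25 < x < 215. Perimeter ≤ 324 gives x ≤ 324 − 95 − 120 = 109.
So 25 < x ≤ 109; integers 26 through 109: 84 values.

84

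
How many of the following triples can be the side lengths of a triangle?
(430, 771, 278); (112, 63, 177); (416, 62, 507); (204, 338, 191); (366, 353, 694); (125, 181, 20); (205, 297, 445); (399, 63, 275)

(278,430,771): 278+430 ≤ 771 → not valid
(63,112,177): 63+112 ≤ 177 → not valid
(62,416,507): 62+416 ≤ 507 → not valid
(191,204,338): 191+204 > 338 → valid
(353,366,694): 353+366 > 694 → valid
(20,125,181): 20+125 ≤ 181 → not valid
(205,297,445): 205+297 > 445 → valid
(63,275,399): 63+275 ≤ 399 → not valid
3 of the 8 triples form a triangle.

3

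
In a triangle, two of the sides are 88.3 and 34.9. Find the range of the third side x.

By the triangle inequality, x must be less than 88.3 + 34.9 = 123.2 and greater than |88.3 − 34.9| = 53.4.

53.4 < x < 123.2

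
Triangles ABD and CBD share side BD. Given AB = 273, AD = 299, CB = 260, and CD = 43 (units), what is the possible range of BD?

217 < BD < 303

From triangle ABD: |273 − 299| < BD < 273 + 299, i.e. 26 < BD < 572.
From triangle CBD: 217 < BD < 303.
Both must hold, so BD lies in the intersection.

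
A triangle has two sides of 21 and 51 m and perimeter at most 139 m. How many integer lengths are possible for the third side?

37

Triangle inequality: 30 < x < 72. Perimeter ≤ 139 gives x ≤ 139 − 21 − 51 = 67.
So 30 < x ≤ 67; integers 31 through 67: 37 values.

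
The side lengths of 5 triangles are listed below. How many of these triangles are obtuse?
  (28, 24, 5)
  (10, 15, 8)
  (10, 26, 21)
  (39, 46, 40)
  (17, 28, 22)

(28,24,5): 5²+24² = 601 < 784 = 28² → obtuse
(10,15,8): 8²+10² = 164 < 225 = 15² → obtuse
(10,26,21): 10²+21² = 541 < 676 = 26² → obtuse
(39,46,40): 39²+40² = 3121 > 2116 = 46² → acute
(17,28,22): 17²+22² = 773 < 784 = 28² → obtuse
4 of the 5 are obtuse.

4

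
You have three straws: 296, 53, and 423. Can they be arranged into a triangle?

No

The longest side is 423, but the other two sum to only 349.
349 < 423, so the triangle inequality fails.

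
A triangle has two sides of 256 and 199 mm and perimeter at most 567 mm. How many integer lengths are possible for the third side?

55

Triangle inequality: 57 < x < 455. Perimeter ≤ 567 gives x ≤ 567 − 256 − 199 = 112.
So 57 < x ≤ 112; integers 58 through 112: 55 values.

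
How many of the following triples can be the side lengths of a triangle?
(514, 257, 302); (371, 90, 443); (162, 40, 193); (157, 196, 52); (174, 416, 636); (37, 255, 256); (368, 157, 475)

(257,302,514): 257+302 > 514 → valid
(90,371,443): 90+371 > 443 → valid
(40,162,193): 40+162 > 193 → valid
(52,157,196): 52+157 > 196 → valid
(174,416,636): 174+416 ≤ 636 → not valid
(37,255,256): 37+255 > 256 → valid
(157,368,475): 157+368 > 475 → valid
6 of the 7 triples form a triangle.

6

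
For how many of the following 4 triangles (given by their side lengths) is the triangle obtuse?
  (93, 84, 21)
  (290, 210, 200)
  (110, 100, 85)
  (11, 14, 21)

(93,84,21): 21²+84² = 7497 < 8649 = 93² → obtuse
(290,210,200): 200²+210² = 84100 = 290² → right
(110,100,85): 85²+100² = 17225 > 12100 = 110² → acute
(11,14,21): 11²+14² = 317 < 441 = 21² → obtuse
2 of the 4 are obtuse.

2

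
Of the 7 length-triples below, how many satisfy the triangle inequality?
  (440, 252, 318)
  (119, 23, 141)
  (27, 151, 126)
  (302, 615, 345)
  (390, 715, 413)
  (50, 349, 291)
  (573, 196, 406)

(252,318,440): 252+318 > 440 → valid
(23,119,141): 23+119 > 141 → valid
(27,126,151): 27+126 > 151 → valid
(302,345,615): 302+345 > 615 → valid
(390,413,715): 390+413 > 715 → valid
(50,291,349): 50+291 ≤ 349 → not valid
(196,406,573): 196+406 > 573 → valid
6 of the 7 triples form a triangle.

6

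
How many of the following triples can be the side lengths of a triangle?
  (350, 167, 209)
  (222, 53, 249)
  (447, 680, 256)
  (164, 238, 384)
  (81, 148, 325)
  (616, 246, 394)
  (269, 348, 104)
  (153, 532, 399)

7

(167,209,350): 167+209 > 350 → valid
(53,222,249): 53+222 > 249 → valid
(256,447,680): 256+447 > 680 → valid
(164,238,384): 164+238 > 384 → valid
(81,148,325): 81+148 ≤ 325 → not valid
(246,394,616): 246+394 > 616 → valid
(104,269,348): 104+269 > 348 → valid
(153,399,532): 153+399 > 532 → valid
7 of the 8 triples form a triangle.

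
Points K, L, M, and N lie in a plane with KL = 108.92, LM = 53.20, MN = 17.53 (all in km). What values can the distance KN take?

The maximum is all hops collinear in one direction: 108.92 + 53.20 + 17.53 = 179.65.
The longest hop is 108.92; the others sum to 70.73. Folding the others back against it leaves at least 108.92 − 70.73 = 38.19.

38.19 ≤ KN ≤ 179.65 km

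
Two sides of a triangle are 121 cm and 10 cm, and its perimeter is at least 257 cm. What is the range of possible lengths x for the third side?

126 ≤ x < 131

Triangle inequality alone gives 111 < x < 131.
The perimeter condition gives x ≥ 257 − 121 − 10 = 126.
Intersecting the two: 126 ≤ x < 131.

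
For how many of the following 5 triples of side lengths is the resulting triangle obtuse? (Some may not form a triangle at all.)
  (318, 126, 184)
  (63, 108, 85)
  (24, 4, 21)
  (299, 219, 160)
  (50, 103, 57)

4

(318,126,184): 126+184 ≤ 318, not a triangle
(63,108,85): 63²+85² = 11194 < 11664 = 108² → obtuse
(24,4,21): 4²+21² = 457 < 576 = 24² → obtuse
(299,219,160): 160²+219² = 73561 < 89401 = 299² → obtuse
(50,103,57): 50²+57² = 5749 < 10609 = 103² → obtuse
4 of the 5 are obtuse.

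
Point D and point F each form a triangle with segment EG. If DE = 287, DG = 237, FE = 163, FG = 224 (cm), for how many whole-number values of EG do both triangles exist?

325

From triangle DEG: 50 < EG < 524.
From triangle FEG: 61 < EG < 387.
Intersection: 61 < EG < 387, so integers 62 through 386: 325 values.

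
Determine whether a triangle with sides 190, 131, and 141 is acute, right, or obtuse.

acute

Compare the square of the longest side to the sum of squares of the other two: 131² + 141² = 37042 > 36100 = 190².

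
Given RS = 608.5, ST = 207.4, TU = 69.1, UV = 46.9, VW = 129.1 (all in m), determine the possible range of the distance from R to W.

156.0 ≤ RW ≤ 1061.0 m

The maximum is all hops collinear in one direction: 608.5 + 207.4 + 69.1 + 46.9 + 129.1 = 1061.0.
The longest hop is 608.5; the others sum to 452.5. Folding the others back against it leaves at least 608.5 − 452.5 = 156.0.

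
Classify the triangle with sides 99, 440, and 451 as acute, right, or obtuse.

Compare the square of the longest side to the sum of squares of the other two: 99² + 440² = 203401 = 451².

right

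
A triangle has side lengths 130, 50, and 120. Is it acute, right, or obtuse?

right

Compare the square of the longest side to the sum of squares of the other two: 50² + 120² = 16900 = 130².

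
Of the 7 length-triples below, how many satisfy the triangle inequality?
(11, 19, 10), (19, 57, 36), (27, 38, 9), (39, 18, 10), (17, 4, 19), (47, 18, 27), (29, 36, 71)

2

(10,11,19): 10+11 > 19 → valid
(19,36,57): 19+36 ≤ 57 → not valid
(9,27,38): 9+27 ≤ 38 → not valid
(10,18,39): 10+18 ≤ 39 → not valid
(4,17,19): 4+17 > 19 → valid
(18,27,47): 18+27 ≤ 47 → not valid
(29,36,71): 29+36 ≤ 71 → not valid
2 of the 7 triples form a triangle.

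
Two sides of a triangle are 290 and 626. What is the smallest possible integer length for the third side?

337

The third side must be strictly greater than |290 − 626| = 336.
The smallest integer above 336 is 337.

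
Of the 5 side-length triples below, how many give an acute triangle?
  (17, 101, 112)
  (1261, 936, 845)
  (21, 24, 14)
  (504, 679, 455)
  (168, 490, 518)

1

(17,101,112): 17²+101² = 10490 < 12544 = 112² → obtuse
(1261,936,845): 845²+936² = 1590121 = 1261² → right
(21,24,14): 14²+21² = 637 > 576 = 24² → acute
(504,679,455): 455²+504² = 461041 = 679² → right
(168,490,518): 168²+490² = 268324 = 518² → right
1 of the 5 is acute.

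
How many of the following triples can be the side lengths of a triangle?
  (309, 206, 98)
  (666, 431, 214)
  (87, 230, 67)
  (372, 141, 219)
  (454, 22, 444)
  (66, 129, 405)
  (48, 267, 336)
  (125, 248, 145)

(98,206,309): 98+206 ≤ 309 → not valid
(214,431,666): 214+431 ≤ 666 → not valid
(67,87,230): 67+87 ≤ 230 → not valid
(141,219,372): 141+219 ≤ 372 → not valid
(22,444,454): 22+444 > 454 → valid
(66,129,405): 66+129 ≤ 405 → not valid
(48,267,336): 48+267 ≤ 336 → not valid
(125,145,248): 125+145 > 248 → valid
2 of the 8 triples form a triangle.

2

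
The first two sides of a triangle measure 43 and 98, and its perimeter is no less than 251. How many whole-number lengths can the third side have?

Triangle inequality: 55 < x < 141. Perimeter ≥ 251 gives x ≥ 251 − 43 − 98 = 110.
So 110 ≤ x < 141; integers 110 through 140: 31 values.

31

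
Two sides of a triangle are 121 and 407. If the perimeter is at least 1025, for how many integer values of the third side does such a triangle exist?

31

Triangle inequality: 286 < x < 528. Perimeter ≥ 1025 gives x ≥ 1025 − 121 − 407 = 497.
So 497 ≤ x < 528; integers 497 through 527: 31 values.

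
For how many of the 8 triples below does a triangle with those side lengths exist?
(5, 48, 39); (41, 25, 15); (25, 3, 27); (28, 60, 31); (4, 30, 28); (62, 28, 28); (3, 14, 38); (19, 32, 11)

(5,39,48): 5+39 ≤ 48 → not valid
(15,25,41): 15+25 ≤ 41 → not valid
(3,25,27): 3+25 > 27 → valid
(28,31,60): 28+31 ≤ 60 → not valid
(4,28,30): 4+28 > 30 → valid
(28,28,62): 28+28 ≤ 62 → not valid
(3,14,38): 3+14 ≤ 38 → not valid
(11,19,32): 11+19 ≤ 32 → not valid
2 of the 8 triples form a triangle.

2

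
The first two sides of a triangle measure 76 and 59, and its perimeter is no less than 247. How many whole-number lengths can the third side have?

23

Triangle inequality: 17 < x < 135. Perimeter ≥ 247 gives x ≥ 247 − 76 − 59 = 112.
So 112 ≤ x < 135; integers 112 through 134: 23 values.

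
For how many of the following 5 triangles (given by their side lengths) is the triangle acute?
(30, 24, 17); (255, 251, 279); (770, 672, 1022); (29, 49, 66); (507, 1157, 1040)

1

(30,24,17): 17²+24² = 865 < 900 = 30² → obtuse
(255,251,279): 251²+255² = 128026 > 77841 = 279² → acute
(770,672,1022): 672²+770² = 1044484 = 1022² → right
(29,49,66): 29²+49² = 3242 < 4356 = 66² → obtuse
(507,1157,1040): 507²+1040² = 1338649 = 1157² → right
1 of the 5 is acute.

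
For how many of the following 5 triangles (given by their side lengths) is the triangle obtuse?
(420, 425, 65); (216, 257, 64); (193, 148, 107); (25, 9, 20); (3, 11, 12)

(420,425,65): 65²+420² = 180625 = 425² → right
(216,257,64): 64²+216² = 50752 < 66049 = 257² → obtuse
(193,148,107): 107²+148² = 33353 < 37249 = 193² → obtuse
(25,9,20): 9²+20² = 481 < 625 = 25² → obtuse
(3,11,12): 3²+11² = 130 < 144 = 12² → obtuse
4 of the 5 are obtuse.

4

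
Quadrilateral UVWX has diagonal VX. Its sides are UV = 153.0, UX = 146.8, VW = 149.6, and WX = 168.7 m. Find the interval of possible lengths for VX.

19.1 < VX < 299.8

From triangle UVX: |153.0 − 146.8| < VX < 153.0 + 146.8, i.e. 6.2 < VX < 299.8.
From triangle WVX: 19.1 < VX < 318.3.
Both must hold, so VX lies in the intersection.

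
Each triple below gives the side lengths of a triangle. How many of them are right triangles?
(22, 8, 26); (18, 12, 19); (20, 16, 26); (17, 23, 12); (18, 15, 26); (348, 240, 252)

1

(22,8,26): 8²+22² = 548 < 676 = 26² → obtuse
(18,12,19): 12²+18² = 468 > 361 = 19² → acute
(20,16,26): 16²+20² = 656 < 676 = 26² → obtuse
(17,23,12): 12²+17² = 433 < 529 = 23² → obtuse
(18,15,26): 15²+18² = 549 < 676 = 26² → obtuse
(348,240,252): 240²+252² = 121104 = 348² → right
1 of the 6 is right.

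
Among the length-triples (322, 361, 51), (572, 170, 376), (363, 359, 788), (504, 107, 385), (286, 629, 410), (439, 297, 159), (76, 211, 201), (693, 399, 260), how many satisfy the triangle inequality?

4

(51,322,361): 51+322 > 361 → valid
(170,376,572): 170+376 ≤ 572 → not valid
(359,363,788): 359+363 ≤ 788 → not valid
(107,385,504): 107+385 ≤ 504 → not valid
(286,410,629): 286+410 > 629 → valid
(159,297,439): 159+297 > 439 → valid
(76,201,211): 76+201 > 211 → valid
(260,399,693): 260+399 ≤ 693 → not valid
4 of the 8 triples form a triangle.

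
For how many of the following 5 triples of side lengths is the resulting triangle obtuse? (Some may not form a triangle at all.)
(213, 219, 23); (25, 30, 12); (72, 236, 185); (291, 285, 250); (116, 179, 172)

3

(213,219,23): 23²+213² = 45898 < 47961 = 219² → obtuse
(25,30,12): 12²+25² = 769 < 900 = 30² → obtuse
(72,236,185): 72²+185² = 39409 < 55696 = 236² → obtuse
(291,285,250): 250²+285² = 143725 > 84681 = 291² → acute
(116,179,172): 116²+172² = 43040 > 32041 = 179² → acute
3 of the 5 are obtuse.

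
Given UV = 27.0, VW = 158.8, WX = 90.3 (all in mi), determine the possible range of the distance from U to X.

41.5 ≤ UX ≤ 276.1 mi

The maximum is all hops collinear in one direction: 27.0 + 158.8 + 90.3 = 276.1.
The longest hop is 158.8; the others sum to 117.3. Folding the others back against it leaves at least 158.8 − 117.3 = 41.5.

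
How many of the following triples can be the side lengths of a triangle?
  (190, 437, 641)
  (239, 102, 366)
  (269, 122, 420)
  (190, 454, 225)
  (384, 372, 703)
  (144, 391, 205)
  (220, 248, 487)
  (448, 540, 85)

1

(190,437,641): 190+437 ≤ 641 → not valid
(102,239,366): 102+239 ≤ 366 → not valid
(122,269,420): 122+269 ≤ 420 → not valid
(190,225,454): 190+225 ≤ 454 → not valid
(372,384,703): 372+384 > 703 → valid
(144,205,391): 144+205 ≤ 391 → not valid
(220,248,487): 220+248 ≤ 487 → not valid
(85,448,540): 85+448 ≤ 540 → not valid
1 of the 8 triples forms a triangle.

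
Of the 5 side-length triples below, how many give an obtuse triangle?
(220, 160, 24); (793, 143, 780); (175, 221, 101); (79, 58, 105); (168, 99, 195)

2

(220,160,24): 24+160 ≤ 220, not a triangle
(793,143,780): 143²+780² = 628849 = 793² → right
(175,221,101): 101²+175² = 40826 < 48841 = 221² → obtuse
(79,58,105): 58²+79² = 9605 < 11025 = 105² → obtuse
(168,99,195): 99²+168² = 38025 = 195² → right
2 of the 5 are obtuse.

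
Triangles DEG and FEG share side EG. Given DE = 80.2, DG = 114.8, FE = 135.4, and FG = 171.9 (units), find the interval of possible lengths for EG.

From triangle DEG: |80.2 − 114.8| < EG < 80.2 + 114.8, i.e. 34.6 < EG < 195.0.
From triangle FEG: 36.5 < EG < 307.3.
Both must hold, so EG lies in the intersection.

36.5 < EG < 195.0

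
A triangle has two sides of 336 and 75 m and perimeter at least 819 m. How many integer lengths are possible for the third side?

Triangle inequality: 261 < x < 411. Perimeter ≥ 819 gives x ≥ 819 − 336 − 75 = 408.
So 408 ≤ x < 411; integers 408 through 410: 3 values.

3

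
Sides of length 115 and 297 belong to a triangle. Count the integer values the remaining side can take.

229

The third side lies in the open interval (182, 412).
Integers from 183 to 411 inclusive: 411 − 183 + 1 = 229.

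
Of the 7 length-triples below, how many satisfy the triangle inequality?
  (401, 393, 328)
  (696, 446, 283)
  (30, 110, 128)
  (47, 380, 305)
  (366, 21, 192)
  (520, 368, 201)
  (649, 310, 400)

5

(328,393,401): 328+393 > 401 → valid
(283,446,696): 283+446 > 696 → valid
(30,110,128): 30+110 > 128 → valid
(47,305,380): 47+305 ≤ 380 → not valid
(21,192,366): 21+192 ≤ 366 → not valid
(201,368,520): 201+368 > 520 → valid
(310,400,649): 310+400 > 649 → valid
5 of the 7 triples form a triangle.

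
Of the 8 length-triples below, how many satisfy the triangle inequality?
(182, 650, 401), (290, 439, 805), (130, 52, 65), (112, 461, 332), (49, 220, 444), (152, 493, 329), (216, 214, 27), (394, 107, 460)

(182,401,650): 182+401 ≤ 650 → not valid
(290,439,805): 290+439 ≤ 805 → not valid
(52,65,130): 52+65 ≤ 130 → not valid
(112,332,461): 112+332 ≤ 461 → not valid
(49,220,444): 49+220 ≤ 444 → not valid
(152,329,493): 152+329 ≤ 493 → not valid
(27,214,216): 27+214 > 216 → valid
(107,394,460): 107+394 > 460 → valid
2 of the 8 triples form a triangle.

2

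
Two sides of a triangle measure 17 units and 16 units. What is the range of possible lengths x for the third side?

By the triangle inequality, x must be less than 17 + 16 = 33 and greater than |17 − 16| = 1.

1 < x < 33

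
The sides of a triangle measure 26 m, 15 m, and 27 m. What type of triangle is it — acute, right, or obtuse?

acute

Compare the square of the longest side to the sum of squares of the other two: 15² + 26² = 901 > 729 = 27².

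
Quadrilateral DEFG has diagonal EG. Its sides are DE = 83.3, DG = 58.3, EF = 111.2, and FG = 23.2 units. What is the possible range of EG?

88.0 < EG < 134.4

From triangle DEG: |83.3 − 58.3| < EG < 83.3 + 58.3, i.e. 25.0 < EG < 141.6.
From triangle FEG: 88.0 < EG < 134.4.
Both must hold, so EG lies in the intersection.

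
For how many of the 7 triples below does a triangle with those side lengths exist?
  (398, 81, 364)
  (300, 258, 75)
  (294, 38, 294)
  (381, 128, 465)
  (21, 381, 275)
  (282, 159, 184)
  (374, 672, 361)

(81,364,398): 81+364 > 398 → valid
(75,258,300): 75+258 > 300 → valid
(38,294,294): 38+294 > 294 → valid
(128,381,465): 128+381 > 465 → valid
(21,275,381): 21+275 ≤ 381 → not valid
(159,184,282): 159+184 > 282 → valid
(361,374,672): 361+374 > 672 → valid
6 of the 7 triples form a triangle.

6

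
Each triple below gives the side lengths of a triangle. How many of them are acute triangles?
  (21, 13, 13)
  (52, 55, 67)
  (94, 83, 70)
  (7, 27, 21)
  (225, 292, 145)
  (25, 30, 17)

3

(21,13,13): 13²+13² = 338 < 441 = 21² → obtuse
(52,55,67): 52²+55² = 5729 > 4489 = 67² → acute
(94,83,70): 70²+83² = 11789 > 8836 = 94² → acute
(7,27,21): 7²+21² = 490 < 729 = 27² → obtuse
(225,292,145): 145²+225² = 71650 < 85264 = 292² → obtuse
(25,30,17): 17²+25² = 914 > 900 = 30² → acute
3 of the 6 are acute.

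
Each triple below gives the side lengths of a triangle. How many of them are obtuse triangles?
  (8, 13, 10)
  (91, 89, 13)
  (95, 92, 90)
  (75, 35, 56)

3

(8,13,10): 8²+10² = 164 < 169 = 13² → obtuse
(91,89,13): 13²+89² = 8090 < 8281 = 91² → obtuse
(95,92,90): 90²+92² = 16564 > 9025 = 95² → acute
(75,35,56): 35²+56² = 4361 < 5625 = 75² → obtuse
3 of the 4 are obtuse.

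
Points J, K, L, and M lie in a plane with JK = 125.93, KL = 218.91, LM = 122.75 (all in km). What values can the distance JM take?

0 ≤ JM ≤ 467.59 km

The maximum is all hops collinear in one direction: 125.93 + 218.91 + 122.75 = 467.59.
The longest hop is 218.91; the others sum to 248.68. Since 218.91 ≤ 248.68, the path can fold back on itself completely, so the minimum distance is 0.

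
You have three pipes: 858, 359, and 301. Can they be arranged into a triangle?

The longest side is 858, but the other two sum to only 660.
660 < 858, so the triangle inequality fails.

No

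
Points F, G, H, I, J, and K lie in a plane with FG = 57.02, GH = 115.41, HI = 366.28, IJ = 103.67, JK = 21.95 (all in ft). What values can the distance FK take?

68.23 ≤ FK ≤ 664.33 ft

The maximum is all hops collinear in one direction: 57.02 + 115.41 + 366.28 + 103.67 + 21.95 = 664.33.
The longest hop is 366.28; the others sum to 298.05. Folding the others back against it leaves at least 366.28 − 298.05 = 68.23.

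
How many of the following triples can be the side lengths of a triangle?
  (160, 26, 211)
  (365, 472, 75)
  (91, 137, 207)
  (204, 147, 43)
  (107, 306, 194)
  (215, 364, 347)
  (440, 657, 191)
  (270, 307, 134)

3

(26,160,211): 26+160 ≤ 211 → not valid
(75,365,472): 75+365 ≤ 472 → not valid
(91,137,207): 91+137 > 207 → valid
(43,147,204): 43+147 ≤ 204 → not valid
(107,194,306): 107+194 ≤ 306 → not valid
(215,347,364): 215+347 > 364 → valid
(191,440,657): 191+440 ≤ 657 → not valid
(134,270,307): 134+270 > 307 → valid
3 of the 8 triples form a triangle.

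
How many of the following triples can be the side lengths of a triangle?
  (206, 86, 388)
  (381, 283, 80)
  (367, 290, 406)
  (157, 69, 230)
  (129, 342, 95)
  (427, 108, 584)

(86,206,388): 86+206 ≤ 388 → not valid
(80,283,381): 80+283 ≤ 381 → not valid
(290,367,406): 290+367 > 406 → valid
(69,157,230): 69+157 ≤ 230 → not valid
(95,129,342): 95+129 ≤ 342 → not valid
(108,427,584): 108+427 ≤ 584 → not valid
1 of the 6 triples forms a triangle.

1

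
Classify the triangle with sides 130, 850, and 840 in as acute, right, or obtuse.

right

Compare the square of the longest side to the sum of squares of the other two: 130² + 840² = 722500 = 850².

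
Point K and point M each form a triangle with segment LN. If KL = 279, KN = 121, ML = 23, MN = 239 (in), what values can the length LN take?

216 < LN < 262

From triangle KLN: |279 − 121| < LN < 279 + 121, i.e. 158 < LN < 400.
From triangle MLN: 216 < LN < 262.
Both must hold, so LN lies in the intersection.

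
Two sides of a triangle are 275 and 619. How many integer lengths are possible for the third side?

The third side lies in the open interval (344, 894).
Integers from 345 to 893 inclusive: 893 − 345 + 1 = 549.

549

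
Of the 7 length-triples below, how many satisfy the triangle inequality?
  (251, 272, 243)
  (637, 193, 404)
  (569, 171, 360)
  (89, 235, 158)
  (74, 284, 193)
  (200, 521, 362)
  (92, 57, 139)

(243,251,272): 243+251 > 272 → valid
(193,404,637): 193+404 ≤ 637 → not valid
(171,360,569): 171+360 ≤ 569 → not valid
(89,158,235): 89+158 > 235 → valid
(74,193,284): 74+193 ≤ 284 → not valid
(200,362,521): 200+362 > 521 → valid
(57,92,139): 57+92 > 139 → valid
4 of the 7 triples form a triangle.

4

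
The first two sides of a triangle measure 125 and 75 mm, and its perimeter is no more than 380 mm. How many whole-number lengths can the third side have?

Triangle inequality: 50 < x < 200. Perimeter ≤ 380 gives x ≤ 380 − 125 − 75 = 180.
So 50 < x ≤ 180; integers 51 through 180: 130 values.

130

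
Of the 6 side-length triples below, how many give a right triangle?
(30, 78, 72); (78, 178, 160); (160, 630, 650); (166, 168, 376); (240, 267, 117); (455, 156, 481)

(30,78,72): 30²+72² = 6084 = 78² → right
(78,178,160): 78²+160² = 31684 = 178² → right
(160,630,650): 160²+630² = 422500 = 650² → right
(166,168,376): 166+168 ≤ 376, not a triangle
(240,267,117): 117²+240² = 71289 = 267² → right
(455,156,481): 156²+455² = 231361 = 481² → right
5 of the 6 are right.

5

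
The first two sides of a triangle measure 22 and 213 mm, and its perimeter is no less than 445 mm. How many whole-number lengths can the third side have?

25

Triangle inequality: 191 < x < 235. Perimeter ≥ 445 gives x ≥ 445 − 22 − 213 = 210.
So 210 ≤ x < 235; integers 210 through 234: 25 values.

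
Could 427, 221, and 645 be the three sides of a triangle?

The longest side is 645, and the other two sum to 648.
Since 648 > 645, the triangle inequality holds.

Yes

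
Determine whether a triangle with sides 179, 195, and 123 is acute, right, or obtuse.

acute

Compare the square of the longest side to the sum of squares of the other two: 123² + 179² = 47170 > 38025 = 195².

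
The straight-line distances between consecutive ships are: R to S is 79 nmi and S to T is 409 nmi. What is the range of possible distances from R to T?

By the triangle inequality, |79 − 409| ≤ RT ≤ 79 + 409.

330 ≤ RT ≤ 488 nmi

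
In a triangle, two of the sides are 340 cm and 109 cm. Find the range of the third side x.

231 < x < 449

By the triangle inequality, x must be less than 340 + 109 = 449 and greater than |340 − 109| = 231.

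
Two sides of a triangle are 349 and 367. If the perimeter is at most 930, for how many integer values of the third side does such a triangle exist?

Triangle inequality: 18 < x < 716. Perimeter ≤ 930 gives x ≤ 930 − 349 − 367 = 214.
So 18 < x ≤ 214; integers 19 through 214: 196 values.

196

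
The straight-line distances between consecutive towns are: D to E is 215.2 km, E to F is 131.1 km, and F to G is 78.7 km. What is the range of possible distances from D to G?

5.4 ≤ DG ≤ 425.0 km

The maximum is all hops collinear in one direction: 215.2 + 131.1 + 78.7 = 425.0.
The longest hop is 215.2; the others sum to 209.8. Folding the others back against it leaves at least 215.2 − 209.8 = 5.4.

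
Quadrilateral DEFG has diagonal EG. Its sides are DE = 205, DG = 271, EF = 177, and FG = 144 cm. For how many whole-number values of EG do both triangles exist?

From triangle DEG: 66 < EG < 476.
From triangle FEG: 33 < EG < 321.
Intersection: 66 < EG < 321, so integers 67 through 320: 254 values.

254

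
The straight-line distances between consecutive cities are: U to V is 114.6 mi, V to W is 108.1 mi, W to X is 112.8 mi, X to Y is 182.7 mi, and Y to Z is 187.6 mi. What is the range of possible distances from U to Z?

0 ≤ UZ ≤ 705.8 mi

The maximum is all hops collinear in one direction: 114.6 + 108.1 + 112.8 + 182.7 + 187.6 = 705.8.
The longest hop is 187.6; the others sum to 518.2. Since 187.6 ≤ 518.2, the path can fold back on itself completely, so the minimum distance is 0.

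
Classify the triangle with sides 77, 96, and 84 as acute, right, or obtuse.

acute

Compare the square of the longest side to the sum of squares of the other two: 77² + 84² = 12985 > 9216 = 96².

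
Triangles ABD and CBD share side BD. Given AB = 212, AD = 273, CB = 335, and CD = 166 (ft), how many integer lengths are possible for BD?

From triangle ABD: 61 < BD < 485.
From triangle CBD: 169 < BD < 501.
Intersection: 169 < BD < 485, so integers 170 through 484: 315 values.

315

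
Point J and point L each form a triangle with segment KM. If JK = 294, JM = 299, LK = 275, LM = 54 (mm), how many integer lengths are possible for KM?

107

From triangle JKM: 5 < KM < 593.
From triangle LKM: 221 < KM < 329.
Intersection: 221 < KM < 329, so integers 222 through 328: 107 values.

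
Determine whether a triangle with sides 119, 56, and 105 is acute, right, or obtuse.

right

Compare the square of the longest side to the sum of squares of the other two: 56² + 105² = 14161 = 119².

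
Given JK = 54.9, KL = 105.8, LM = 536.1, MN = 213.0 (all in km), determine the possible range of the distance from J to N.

162.4 ≤ JN ≤ 909.8 km

The maximum is all hops collinear in one direction: 54.9 + 105.8 + 536.1 + 213.0 = 909.8.
The longest hop is 536.1; the others sum to 373.7. Folding the others back against it leaves at least 536.1 − 373.7 = 162.4.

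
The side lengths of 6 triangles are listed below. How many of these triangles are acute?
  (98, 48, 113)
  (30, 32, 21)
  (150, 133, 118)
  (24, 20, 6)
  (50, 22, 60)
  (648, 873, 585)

(98,48,113): 48²+98² = 11908 < 12769 = 113² → obtuse
(30,32,21): 21²+30² = 1341 > 1024 = 32² → acute
(150,133,118): 118²+133² = 31613 > 22500 = 150² → acute
(24,20,6): 6²+20² = 436 < 576 = 24² → obtuse
(50,22,60): 22²+50² = 2984 < 3600 = 60² → obtuse
(648,873,585): 585²+648² = 762129 = 873² → right
2 of the 6 are acute.

2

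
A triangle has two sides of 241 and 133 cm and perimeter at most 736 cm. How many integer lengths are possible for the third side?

254

Triangle inequality: 108 < x < 374. Perimeter ≤ 736 gives x ≤ 736 − 241 − 133 = 362.
So 108 < x ≤ 362; integers 109 through 362: 254 values.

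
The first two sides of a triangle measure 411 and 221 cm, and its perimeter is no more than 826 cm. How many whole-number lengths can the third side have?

4

Triangle inequality: 190 < x < 632. Perimeter ≤ 826 gives x ≤ 826 − 411 − 221 = 194.
So 190 < x ≤ 194; integers 191 through 194: 4 values.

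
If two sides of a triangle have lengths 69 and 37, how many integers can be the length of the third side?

73

The third side lies in the open interval (32, 106).
Integers from 33 to 105 inclusive: 105 − 33 + 1 = 73.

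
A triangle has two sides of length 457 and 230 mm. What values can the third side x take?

227 < x < 687

By the triangle inequality, x must be less than 457 + 230 = 687 and greater than |457 − 230| = 227.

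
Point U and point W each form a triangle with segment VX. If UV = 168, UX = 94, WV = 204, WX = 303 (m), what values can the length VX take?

99 < VX < 262

From triangle UVX: |168 − 94| < VX < 168 + 94, i.e. 74 < VX < 262.
From triangle WVX: 99 < VX < 507.
Both must hold, so VX lies in the intersection.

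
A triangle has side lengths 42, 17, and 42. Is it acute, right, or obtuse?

acute

Compare the square of the longest side to the sum of squares of the other two: 17² + 42² = 2053 > 1764 = 42².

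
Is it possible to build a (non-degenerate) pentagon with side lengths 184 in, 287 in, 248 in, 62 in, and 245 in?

A pentagon exists iff every side is shorter than the sum of the others — equivalently, the longest side is less than the sum of the rest.
Longest side 287 < 739 (sum of the remaining 4), so yes.

Yes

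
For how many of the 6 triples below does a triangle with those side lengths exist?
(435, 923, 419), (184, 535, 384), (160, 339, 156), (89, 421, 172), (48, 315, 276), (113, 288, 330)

(419,435,923): 419+435 ≤ 923 → not valid
(184,384,535): 184+384 > 535 → valid
(156,160,339): 156+160 ≤ 339 → not valid
(89,172,421): 89+172 ≤ 421 → not valid
(48,276,315): 48+276 > 315 → valid
(113,288,330): 113+288 > 330 → valid
3 of the 6 triples form a triangle.

3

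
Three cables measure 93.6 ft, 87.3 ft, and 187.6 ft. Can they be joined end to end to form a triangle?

The longest side is 187.6, but the other two sum to only 180.9.
180.9 < 187.6, so the triangle inequality fails.

No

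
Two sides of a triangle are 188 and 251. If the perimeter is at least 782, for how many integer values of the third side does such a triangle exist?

Triangle inequality: 63 < x < 439. Perimeter ≥ 782 gives x ≥ 782 − 188 − 251 = 343.
So 343 ≤ x < 439; integers 343 through 438: 96 values.

96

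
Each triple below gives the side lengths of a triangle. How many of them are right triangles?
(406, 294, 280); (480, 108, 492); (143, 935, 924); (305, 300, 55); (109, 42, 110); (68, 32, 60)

5

(406,294,280): 280²+294² = 164836 = 406² → right
(480,108,492): 108²+480² = 242064 = 492² → right
(143,935,924): 143²+924² = 874225 = 935² → right
(305,300,55): 55²+300² = 93025 = 305² → right
(109,42,110): 42²+109² = 13645 > 12100 = 110² → acute
(68,32,60): 32²+60² = 4624 = 68² → right
5 of the 6 are right.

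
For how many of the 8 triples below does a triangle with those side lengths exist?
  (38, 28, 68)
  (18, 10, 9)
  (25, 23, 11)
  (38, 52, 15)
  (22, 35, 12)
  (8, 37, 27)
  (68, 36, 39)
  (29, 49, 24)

(28,38,68): 28+38 ≤ 68 → not valid
(9,10,18): 9+10 > 18 → valid
(11,23,25): 11+23 > 25 → valid
(15,38,52): 15+38 > 52 → valid
(12,22,35): 12+22 ≤ 35 → not valid
(8,27,37): 8+27 ≤ 37 → not valid
(36,39,68): 36+39 > 68 → valid
(24,29,49): 24+29 > 49 → valid
5 of the 8 triples form a triangle.

5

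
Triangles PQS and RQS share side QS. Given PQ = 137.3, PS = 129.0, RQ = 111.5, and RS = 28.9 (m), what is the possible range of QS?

From triangle PQS: |137.3 − 129.0| < QS < 137.3 + 129.0, i.e. 8.3 < QS < 266.3.
From triangle RQS: 82.6 < QS < 140.4.
Both must hold, so QS lies in the intersection.

82.6 < QS < 140.4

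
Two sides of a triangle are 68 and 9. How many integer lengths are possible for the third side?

17

The third side lies in the open interval (59, 77).
Integers from 60 to 76 inclusive: 76 − 60 + 1 = 17.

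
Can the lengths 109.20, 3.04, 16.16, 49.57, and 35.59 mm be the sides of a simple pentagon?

For a pentagon, each side must be shorter than the sum of the others.
Here the longest side is 109.20, but the remaining 4 sides sum to only 104.36.

No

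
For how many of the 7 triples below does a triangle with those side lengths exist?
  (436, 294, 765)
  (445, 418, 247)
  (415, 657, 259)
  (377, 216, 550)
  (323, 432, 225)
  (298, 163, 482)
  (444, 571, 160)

(294,436,765): 294+436 ≤ 765 → not valid
(247,418,445): 247+418 > 445 → valid
(259,415,657): 259+415 > 657 → valid
(216,377,550): 216+377 > 550 → valid
(225,323,432): 225+323 > 432 → valid
(163,298,482): 163+298 ≤ 482 → not valid
(160,444,571): 160+444 > 571 → valid
5 of the 7 triples form a triangle.

5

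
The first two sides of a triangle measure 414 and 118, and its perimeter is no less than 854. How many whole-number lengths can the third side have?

210

Triangle inequality: 296 < x < 532. Perimeter ≥ 854 gives x ≥ 854 − 414 − 118 = 322.
So 322 ≤ x < 532; integers 322 through 531: 210 values.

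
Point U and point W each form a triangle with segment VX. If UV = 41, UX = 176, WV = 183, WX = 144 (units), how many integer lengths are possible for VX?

81

From triangle UVX: 135 < VX < 217.
From triangle WVX: 39 < VX < 327.
Intersection: 135 < VX < 217, so integers 136 through 216: 81 values.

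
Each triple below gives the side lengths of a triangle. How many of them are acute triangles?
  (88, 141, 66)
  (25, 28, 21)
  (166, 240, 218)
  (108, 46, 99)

(88,141,66): 66²+88² = 12100 < 19881 = 141² → obtuse
(25,28,21): 21²+25² = 1066 > 784 = 28² → acute
(166,240,218): 166²+218² = 75080 > 57600 = 240² → acute
(108,46,99): 46²+99² = 11917 > 11664 = 108² → acute
3 of the 4 are acute.

3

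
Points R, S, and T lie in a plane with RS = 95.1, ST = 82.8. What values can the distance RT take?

By the triangle inequality, |95.1 − 82.8| ≤ RT ≤ 95.1 + 82.8.

12.3 ≤ RT ≤ 177.9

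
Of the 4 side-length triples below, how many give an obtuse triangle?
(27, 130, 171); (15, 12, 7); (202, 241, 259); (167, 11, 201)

1

(27,130,171): 27+130 ≤ 171, not a triangle
(15,12,7): 7²+12² = 193 < 225 = 15² → obtuse
(202,241,259): 202²+241² = 98885 > 67081 = 259² → acute
(167,11,201): 11+167 ≤ 201, not a triangle
1 of the 4 is obtuse.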